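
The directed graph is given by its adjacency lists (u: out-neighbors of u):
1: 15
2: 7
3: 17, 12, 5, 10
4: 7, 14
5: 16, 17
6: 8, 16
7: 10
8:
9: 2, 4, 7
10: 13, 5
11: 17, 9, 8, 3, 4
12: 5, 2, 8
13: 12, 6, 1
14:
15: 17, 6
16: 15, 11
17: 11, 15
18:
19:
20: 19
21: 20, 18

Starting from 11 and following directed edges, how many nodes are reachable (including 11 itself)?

17

BFS from 11 visits: 11, 3, 4, 8, 9, 17, 5, 10, 12, 7, 14, 2, 15, 16, 13, 6, 1
Reachable nodes: 17 of 21 total.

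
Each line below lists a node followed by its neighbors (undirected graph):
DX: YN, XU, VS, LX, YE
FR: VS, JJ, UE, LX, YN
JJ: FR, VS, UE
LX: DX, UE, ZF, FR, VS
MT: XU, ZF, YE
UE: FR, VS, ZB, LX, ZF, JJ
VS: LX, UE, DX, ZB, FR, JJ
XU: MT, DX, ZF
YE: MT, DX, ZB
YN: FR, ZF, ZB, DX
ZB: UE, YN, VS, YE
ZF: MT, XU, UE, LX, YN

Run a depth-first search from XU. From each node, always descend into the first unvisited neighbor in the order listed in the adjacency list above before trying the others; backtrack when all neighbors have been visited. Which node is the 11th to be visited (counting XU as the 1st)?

Visit XU
XU → MT
MT → ZF
ZF → UE
UE → FR
FR → VS
VS → LX
LX → DX
DX → YN
YN → ZB
ZB → YE
VS → JJ

Visit order: XU, MT, ZF, UE, FR, VS, LX, DX, YN, ZB, YE, JJ

YE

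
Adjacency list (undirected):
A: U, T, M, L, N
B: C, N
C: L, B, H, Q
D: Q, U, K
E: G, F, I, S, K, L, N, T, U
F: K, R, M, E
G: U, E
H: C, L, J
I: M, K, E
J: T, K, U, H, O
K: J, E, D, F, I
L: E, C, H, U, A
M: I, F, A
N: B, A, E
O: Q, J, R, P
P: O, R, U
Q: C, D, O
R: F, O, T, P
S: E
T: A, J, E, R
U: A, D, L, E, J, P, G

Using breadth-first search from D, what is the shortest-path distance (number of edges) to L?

2

Level 0: D
Level 1: K, Q, U
Level 2: A, C, E, F, G, I, J, L, O, P
Level 3: B, H, M, N, R, S, T
L first appears at level 2.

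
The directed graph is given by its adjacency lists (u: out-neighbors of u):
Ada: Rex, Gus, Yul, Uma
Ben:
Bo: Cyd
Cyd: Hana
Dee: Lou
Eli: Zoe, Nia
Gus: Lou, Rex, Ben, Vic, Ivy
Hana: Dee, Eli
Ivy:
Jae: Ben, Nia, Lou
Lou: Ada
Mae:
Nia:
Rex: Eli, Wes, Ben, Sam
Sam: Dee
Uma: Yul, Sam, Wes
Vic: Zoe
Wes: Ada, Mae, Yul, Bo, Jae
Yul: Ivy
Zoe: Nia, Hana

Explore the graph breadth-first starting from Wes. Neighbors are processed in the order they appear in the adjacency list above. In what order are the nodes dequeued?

Visit Wes; enqueue Ada, Mae, Yul, Bo, Jae → queue [Ada, Mae, Yul, Bo, Jae]
Visit Ada; enqueue Rex, Gus, Uma → queue [Mae, Yul, Bo, Jae, Rex, Gus, Uma]
Visit Mae → queue [Yul, Bo, Jae, Rex, Gus, Uma]
Visit Yul; enqueue Ivy → queue [Bo, Jae, Rex, Gus, Uma, Ivy]
Visit Bo; enqueue Cyd → queue [Jae, Rex, Gus, Uma, Ivy, Cyd]
Visit Jae; enqueue Ben, Nia, Lou → queue [Rex, Gus, Uma, Ivy, Cyd, Ben, Nia, Lou]
Visit Rex; enqueue Eli, Sam → queue [Gus, Uma, Ivy, Cyd, Ben, Nia, Lou, Eli, Sam]
Visit Gus; enqueue Vic → queue [Uma, Ivy, Cyd, Ben, Nia, Lou, Eli, Sam, Vic]
Visit Uma → queue [Ivy, Cyd, Ben, Nia, Lou, Eli, Sam, Vic]
Visit Ivy → queue [Cyd, Ben, Nia, Lou, Eli, Sam, Vic]
Visit Cyd; enqueue Hana → queue [Ben, Nia, Lou, Eli, Sam, Vic, Hana]
Visit Ben → queue [Nia, Lou, Eli, Sam, Vic, Hana]
Visit Nia → queue [Lou, Eli, Sam, Vic, Hana]
Visit Lou → queue [Eli, Sam, Vic, Hana]
Visit Eli; enqueue Zoe → queue [Sam, Vic, Hana, Zoe]
Visit Sam; enqueue Dee → queue [Vic, Hana, Zoe, Dee]
Visit Vic → queue [Hana, Zoe, Dee]
Visit Hana → queue [Zoe, Dee]
Visit Zoe → queue [Dee]
Visit Dee → queue []

Wes -> Ada -> Mae -> Yul -> Bo -> Jae -> Rex -> Gus -> Uma -> Ivy -> Cyd -> Ben -> Nia -> Lou -> Eli -> Sam -> Vic -> Hana -> Zoe -> Dee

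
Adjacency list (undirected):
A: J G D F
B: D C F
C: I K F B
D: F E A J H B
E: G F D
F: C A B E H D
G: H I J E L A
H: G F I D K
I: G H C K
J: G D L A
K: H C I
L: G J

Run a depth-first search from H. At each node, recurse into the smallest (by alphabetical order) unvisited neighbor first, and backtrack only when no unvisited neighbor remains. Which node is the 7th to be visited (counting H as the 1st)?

I

Visit H
H → D
D → A
A → F
F → B
B → C
C → I
I → G
G → E
G → J
J → L
I → K

Visit order: H, D, A, F, B, C, I, G, E, J, L, K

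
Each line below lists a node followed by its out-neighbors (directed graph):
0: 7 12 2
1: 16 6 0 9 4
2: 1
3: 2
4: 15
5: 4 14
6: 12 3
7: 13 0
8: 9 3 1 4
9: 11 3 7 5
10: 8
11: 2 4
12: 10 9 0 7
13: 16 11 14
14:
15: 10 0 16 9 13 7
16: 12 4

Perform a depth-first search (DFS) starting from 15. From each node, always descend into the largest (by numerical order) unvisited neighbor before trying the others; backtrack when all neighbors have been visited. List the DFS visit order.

15 -> 16 -> 12 -> 10 -> 8 -> 9 -> 11 -> 4 -> 2 -> 1 -> 6 -> 3 -> 0 -> 7 -> 13 -> 14 -> 5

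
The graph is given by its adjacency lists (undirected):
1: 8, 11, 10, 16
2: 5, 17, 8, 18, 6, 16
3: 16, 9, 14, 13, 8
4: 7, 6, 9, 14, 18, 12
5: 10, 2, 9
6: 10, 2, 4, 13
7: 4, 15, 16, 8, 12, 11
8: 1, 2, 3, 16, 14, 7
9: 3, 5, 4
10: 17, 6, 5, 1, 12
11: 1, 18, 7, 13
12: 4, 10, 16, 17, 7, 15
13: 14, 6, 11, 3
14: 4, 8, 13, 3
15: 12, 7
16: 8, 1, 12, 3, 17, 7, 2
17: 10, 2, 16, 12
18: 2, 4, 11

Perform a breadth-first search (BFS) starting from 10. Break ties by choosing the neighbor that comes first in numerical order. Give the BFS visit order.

10 → 1 → 5 → 6 → 12 → 17 → 8 → 11 → 16 → 2 → 9 → 4 → 13 → 7 → 15 → 3 → 14 → 18

Visit 10; enqueue 1, 5, 6, 12, 17 → queue [1, 5, 6, 12, 17]
Visit 1; enqueue 8, 11, 16 → queue [5, 6, 12, 17, 8, 11, 16]
Visit 5; enqueue 2, 9 → queue [6, 12, 17, 8, 11, 16, 2, 9]
Visit 6; enqueue 4, 13 → queue [12, 17, 8, 11, 16, 2, 9, 4, 13]
Visit 12; enqueue 7, 15 → queue [17, 8, 11, 16, 2, 9, 4, 13, 7, 15]
Visit 17 → queue [8, 11, 16, 2, 9, 4, 13, 7, 15]
Visit 8; enqueue 3, 14 → queue [11, 16, 2, 9, 4, 13, 7, 15, 3, 14]
Visit 11; enqueue 18 → queue [16, 2, 9, 4, 13, 7, 15, 3, 14, 18]
Visit 16 → queue [2, 9, 4, 13, 7, 15, 3, 14, 18]
Visit 2 → queue [9, 4, 13, 7, 15, 3, 14, 18]
Visit 9 → queue [4, 13, 7, 15, 3, 14, 18]
Visit 4 → queue [13, 7, 15, 3, 14, 18]
Visit 13 → queue [7, 15, 3, 14, 18]
Visit 7 → queue [15, 3, 14, 18]
Visit 15 → queue [3, 14, 18]
Visit 3 → queue [14, 18]
Visit 14 → queue [18]
Visit 18 → queue []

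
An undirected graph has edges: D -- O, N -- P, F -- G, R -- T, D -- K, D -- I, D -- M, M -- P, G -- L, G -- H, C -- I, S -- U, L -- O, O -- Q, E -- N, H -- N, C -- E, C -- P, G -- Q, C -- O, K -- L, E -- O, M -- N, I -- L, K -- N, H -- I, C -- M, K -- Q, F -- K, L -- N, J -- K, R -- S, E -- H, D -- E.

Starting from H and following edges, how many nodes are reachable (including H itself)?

BFS from H visits: H, E, G, I, N, C, D, O, F, L, Q, K, M, P, J
Reachable nodes: 15 of 19 total.

15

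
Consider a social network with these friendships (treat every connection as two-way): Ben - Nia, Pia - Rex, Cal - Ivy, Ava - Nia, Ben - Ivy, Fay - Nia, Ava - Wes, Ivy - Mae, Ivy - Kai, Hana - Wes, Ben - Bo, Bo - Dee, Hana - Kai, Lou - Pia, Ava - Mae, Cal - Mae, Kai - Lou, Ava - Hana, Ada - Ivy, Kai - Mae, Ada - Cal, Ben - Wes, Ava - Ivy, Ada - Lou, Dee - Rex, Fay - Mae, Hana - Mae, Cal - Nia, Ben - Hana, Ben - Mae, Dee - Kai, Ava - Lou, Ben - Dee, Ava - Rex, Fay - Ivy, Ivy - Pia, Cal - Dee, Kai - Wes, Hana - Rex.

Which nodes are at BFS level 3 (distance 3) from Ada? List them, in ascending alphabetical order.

Bo, Hana, Rex, Wes

Level 0: Ada
Level 1: Cal, Ivy, Lou
Level 2: Ava, Ben, Dee, Fay, Kai, Mae, Nia, Pia
Level 3: Bo, Hana, Rex, Wes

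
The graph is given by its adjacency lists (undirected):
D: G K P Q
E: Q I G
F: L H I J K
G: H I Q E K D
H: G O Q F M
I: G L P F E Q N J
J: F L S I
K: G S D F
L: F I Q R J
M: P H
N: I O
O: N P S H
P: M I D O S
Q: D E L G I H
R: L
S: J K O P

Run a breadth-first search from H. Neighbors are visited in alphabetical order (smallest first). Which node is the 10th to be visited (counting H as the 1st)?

Visit H; enqueue F, G, M, O, Q → queue [F, G, M, O, Q]
Visit F; enqueue I, J, K, L → queue [G, M, O, Q, I, J, K, L]
Visit G; enqueue D, E → queue [M, O, Q, I, J, K, L, D, E]
Visit M; enqueue P → queue [O, Q, I, J, K, L, D, E, P]
Visit O; enqueue N, S → queue [Q, I, J, K, L, D, E, P, N, S]
Visit Q → queue [I, J, K, L, D, E, P, N, S]
Visit I → queue [J, K, L, D, E, P, N, S]
Visit J → queue [K, L, D, E, P, N, S]
Visit K → queue [L, D, E, P, N, S]
Visit L; enqueue R → queue [D, E, P, N, S, R]
Visit D → queue [E, P, N, S, R]
Visit E → queue [P, N, S, R]
Visit P → queue [N, S, R]
Visit N → queue [S, R]
Visit S → queue [R]
Visit R → queue []

Visit order: H, F, G, M, O, Q, I, J, K, L, D, E, P, N, S, R

L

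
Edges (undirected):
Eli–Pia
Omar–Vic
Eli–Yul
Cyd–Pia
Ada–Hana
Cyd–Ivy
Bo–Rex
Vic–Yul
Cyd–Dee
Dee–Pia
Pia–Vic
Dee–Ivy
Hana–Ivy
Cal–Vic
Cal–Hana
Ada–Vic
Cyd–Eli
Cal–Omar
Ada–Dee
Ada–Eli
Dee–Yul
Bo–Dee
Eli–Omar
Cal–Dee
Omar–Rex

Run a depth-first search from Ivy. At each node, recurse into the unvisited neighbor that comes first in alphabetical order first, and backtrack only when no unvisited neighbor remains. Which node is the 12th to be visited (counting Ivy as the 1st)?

Visit Ivy
Ivy → Cyd
Cyd → Dee
Dee → Ada
Ada → Eli
Eli → Omar
Omar → Cal
Cal → Hana
Cal → Vic
Vic → Pia
Vic → Yul
Omar → Rex
Rex → Bo

Visit order: Ivy, Cyd, Dee, Ada, Eli, Omar, Cal, Hana, Vic, Pia, Yul, Rex, Bo

Rex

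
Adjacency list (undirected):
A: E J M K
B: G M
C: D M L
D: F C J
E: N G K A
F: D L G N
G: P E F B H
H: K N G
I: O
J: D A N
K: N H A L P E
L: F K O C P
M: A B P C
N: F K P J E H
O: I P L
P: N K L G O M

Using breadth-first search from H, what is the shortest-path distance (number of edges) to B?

Level 0: H
Level 1: G, K, N
Level 2: A, B, E, F, J, L, P
Level 3: C, D, M, O
Level 4: I
B first appears at level 2.

2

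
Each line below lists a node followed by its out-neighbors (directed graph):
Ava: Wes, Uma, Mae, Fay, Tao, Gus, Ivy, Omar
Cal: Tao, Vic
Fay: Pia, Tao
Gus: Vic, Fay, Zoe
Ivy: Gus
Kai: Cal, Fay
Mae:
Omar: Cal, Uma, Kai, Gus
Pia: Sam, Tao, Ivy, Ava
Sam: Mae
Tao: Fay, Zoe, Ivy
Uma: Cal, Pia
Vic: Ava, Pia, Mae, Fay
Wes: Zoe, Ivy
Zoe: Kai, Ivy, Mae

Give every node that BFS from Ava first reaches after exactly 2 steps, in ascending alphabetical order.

Cal, Kai, Pia, Vic, Zoe

Level 0: Ava
Level 1: Fay, Gus, Ivy, Mae, Omar, Tao, Uma, Wes
Level 2: Cal, Kai, Pia, Vic, Zoe
Level 3: Sam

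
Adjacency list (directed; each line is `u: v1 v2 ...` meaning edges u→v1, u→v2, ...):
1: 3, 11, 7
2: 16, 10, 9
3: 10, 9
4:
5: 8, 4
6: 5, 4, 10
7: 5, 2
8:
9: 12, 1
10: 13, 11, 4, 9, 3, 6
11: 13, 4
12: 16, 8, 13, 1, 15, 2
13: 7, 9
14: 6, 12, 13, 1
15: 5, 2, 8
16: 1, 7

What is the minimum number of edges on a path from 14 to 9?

Level 0: 14
Level 1: 1, 6, 12, 13
Level 2: 2, 3, 4, 5, 7, 8, 9, 10, 11, 15, 16
9 first appears at level 2.

2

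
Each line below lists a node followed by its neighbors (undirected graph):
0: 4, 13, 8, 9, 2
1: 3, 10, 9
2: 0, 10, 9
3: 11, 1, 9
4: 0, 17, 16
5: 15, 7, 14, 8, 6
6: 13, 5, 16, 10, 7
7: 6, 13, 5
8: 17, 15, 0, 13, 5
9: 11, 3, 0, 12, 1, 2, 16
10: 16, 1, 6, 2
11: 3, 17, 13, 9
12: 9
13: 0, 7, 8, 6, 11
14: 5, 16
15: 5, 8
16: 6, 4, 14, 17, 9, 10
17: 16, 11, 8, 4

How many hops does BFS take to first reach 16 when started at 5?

2

Level 0: 5
Level 1: 6, 7, 8, 14, 15
Level 2: 0, 10, 13, 16, 17
Level 3: 1, 2, 4, 9, 11
Level 4: 3, 12
16 first appears at level 2.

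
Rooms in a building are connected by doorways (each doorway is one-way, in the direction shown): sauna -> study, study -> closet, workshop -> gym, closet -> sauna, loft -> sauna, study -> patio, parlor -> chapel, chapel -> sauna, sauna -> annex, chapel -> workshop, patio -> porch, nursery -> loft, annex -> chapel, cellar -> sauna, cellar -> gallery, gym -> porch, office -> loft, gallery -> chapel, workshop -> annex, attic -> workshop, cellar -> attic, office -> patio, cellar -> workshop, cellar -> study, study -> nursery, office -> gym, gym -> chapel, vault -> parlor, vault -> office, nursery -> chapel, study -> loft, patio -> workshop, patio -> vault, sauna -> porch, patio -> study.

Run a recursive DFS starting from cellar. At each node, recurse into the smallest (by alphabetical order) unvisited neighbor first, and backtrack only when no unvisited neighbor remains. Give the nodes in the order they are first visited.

Visit cellar
cellar → attic
attic → workshop
workshop → annex
annex → chapel
chapel → sauna
sauna → porch
sauna → study
study → closet
study → loft
study → nursery
study → patio
patio → vault
vault → office
office → gym
vault → parlor
cellar → gallery

cellar -> attic -> workshop -> annex -> chapel -> sauna -> porch -> study -> closet -> loft -> nursery -> patio -> vault -> office -> gym -> parlor -> gallery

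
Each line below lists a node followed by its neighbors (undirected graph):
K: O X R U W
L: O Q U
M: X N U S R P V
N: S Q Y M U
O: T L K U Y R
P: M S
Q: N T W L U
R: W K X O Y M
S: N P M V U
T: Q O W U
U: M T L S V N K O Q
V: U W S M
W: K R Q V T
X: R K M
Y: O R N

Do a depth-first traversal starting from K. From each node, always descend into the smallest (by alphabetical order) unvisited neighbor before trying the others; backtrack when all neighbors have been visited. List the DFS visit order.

K O L Q N M P S U T W R X Y V

Visit K
K → O
O → L
L → Q
Q → N
N → M
M → P
P → S
S → U
U → T
T → W
W → R
R → X
R → Y
W → V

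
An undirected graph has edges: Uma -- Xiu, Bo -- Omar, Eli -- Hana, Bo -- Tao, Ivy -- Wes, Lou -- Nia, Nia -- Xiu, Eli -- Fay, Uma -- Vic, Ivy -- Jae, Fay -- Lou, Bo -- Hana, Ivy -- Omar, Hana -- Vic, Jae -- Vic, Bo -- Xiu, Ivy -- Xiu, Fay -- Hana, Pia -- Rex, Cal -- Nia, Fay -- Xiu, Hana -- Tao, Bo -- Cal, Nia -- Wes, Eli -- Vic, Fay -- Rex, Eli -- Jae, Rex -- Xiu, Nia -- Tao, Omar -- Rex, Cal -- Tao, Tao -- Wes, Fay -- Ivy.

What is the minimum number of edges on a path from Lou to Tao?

2

Level 0: Lou
Level 1: Fay, Nia
Level 2: Cal, Eli, Hana, Ivy, Rex, Tao, Wes, Xiu
Level 3: Bo, Jae, Omar, Pia, Uma, Vic
Tao first appears at level 2.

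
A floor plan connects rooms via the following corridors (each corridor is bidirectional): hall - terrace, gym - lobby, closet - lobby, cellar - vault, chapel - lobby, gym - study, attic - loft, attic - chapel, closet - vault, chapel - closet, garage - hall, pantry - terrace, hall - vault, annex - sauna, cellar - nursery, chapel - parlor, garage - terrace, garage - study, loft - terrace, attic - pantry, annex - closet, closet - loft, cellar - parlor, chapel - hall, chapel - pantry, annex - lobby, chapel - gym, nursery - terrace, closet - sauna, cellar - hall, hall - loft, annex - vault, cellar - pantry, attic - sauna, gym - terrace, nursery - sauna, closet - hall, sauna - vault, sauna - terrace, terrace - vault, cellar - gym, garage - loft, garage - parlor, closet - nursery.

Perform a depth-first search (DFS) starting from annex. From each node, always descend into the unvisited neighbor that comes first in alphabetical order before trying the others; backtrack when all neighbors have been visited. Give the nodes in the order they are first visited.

annex closet chapel attic loft garage hall cellar gym lobby study terrace nursery sauna vault pantry parlor

Visit annex
annex → closet
closet → chapel
chapel → attic
attic → loft
loft → garage
garage → hall
hall → cellar
cellar → gym
gym → lobby
gym → study
gym → terrace
terrace → nursery
nursery → sauna
sauna → vault
terrace → pantry
cellar → parlor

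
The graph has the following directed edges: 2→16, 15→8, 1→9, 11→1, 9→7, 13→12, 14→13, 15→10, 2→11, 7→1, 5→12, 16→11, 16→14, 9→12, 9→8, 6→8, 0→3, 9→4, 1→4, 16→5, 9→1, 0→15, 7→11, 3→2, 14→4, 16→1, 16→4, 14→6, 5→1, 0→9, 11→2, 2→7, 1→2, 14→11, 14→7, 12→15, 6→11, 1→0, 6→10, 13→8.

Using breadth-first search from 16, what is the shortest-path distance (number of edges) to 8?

3

Level 0: 16
Level 1: 1, 4, 5, 11, 14
Level 2: 0, 2, 6, 7, 9, 12, 13
Level 3: 3, 8, 10, 15
8 first appears at level 3.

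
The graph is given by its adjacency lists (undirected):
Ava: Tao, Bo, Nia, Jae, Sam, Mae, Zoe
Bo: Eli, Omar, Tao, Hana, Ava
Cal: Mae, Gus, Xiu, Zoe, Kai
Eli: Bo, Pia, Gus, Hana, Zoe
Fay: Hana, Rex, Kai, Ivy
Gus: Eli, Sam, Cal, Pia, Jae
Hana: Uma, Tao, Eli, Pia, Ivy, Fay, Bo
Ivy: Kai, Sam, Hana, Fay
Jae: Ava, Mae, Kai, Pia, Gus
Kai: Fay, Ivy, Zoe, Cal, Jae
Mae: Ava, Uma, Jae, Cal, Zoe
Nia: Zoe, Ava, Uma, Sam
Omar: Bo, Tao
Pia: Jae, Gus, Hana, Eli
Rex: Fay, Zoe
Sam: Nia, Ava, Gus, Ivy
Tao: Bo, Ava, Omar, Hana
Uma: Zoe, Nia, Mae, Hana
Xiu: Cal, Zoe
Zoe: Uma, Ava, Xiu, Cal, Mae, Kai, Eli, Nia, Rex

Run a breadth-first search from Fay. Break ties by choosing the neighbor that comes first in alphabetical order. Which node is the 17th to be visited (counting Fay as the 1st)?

Gus

Visit Fay; enqueue Hana, Ivy, Kai, Rex → queue [Hana, Ivy, Kai, Rex]
Visit Hana; enqueue Bo, Eli, Pia, Tao, Uma → queue [Ivy, Kai, Rex, Bo, Eli, Pia, Tao, Uma]
Visit Ivy; enqueue Sam → queue [Kai, Rex, Bo, Eli, Pia, Tao, Uma, Sam]
Visit Kai; enqueue Cal, Jae, Zoe → queue [Rex, Bo, Eli, Pia, Tao, Uma, Sam, Cal, Jae, Zoe]
Visit Rex → queue [Bo, Eli, Pia, Tao, Uma, Sam, Cal, Jae, Zoe]
Visit Bo; enqueue Ava, Omar → queue [Eli, Pia, Tao, Uma, Sam, Cal, Jae, Zoe, Ava, Omar]
Visit Eli; enqueue Gus → queue [Pia, Tao, Uma, Sam, Cal, Jae, Zoe, Ava, Omar, Gus]
Visit Pia → queue [Tao, Uma, Sam, Cal, Jae, Zoe, Ava, Omar, Gus]
Visit Tao → queue [Uma, Sam, Cal, Jae, Zoe, Ava, Omar, Gus]
Visit Uma; enqueue Mae, Nia → queue [Sam, Cal, Jae, Zoe, Ava, Omar, Gus, Mae, Nia]
Visit Sam → queue [Cal, Jae, Zoe, Ava, Omar, Gus, Mae, Nia]
Visit Cal; enqueue Xiu → queue [Jae, Zoe, Ava, Omar, Gus, Mae, Nia, Xiu]
Visit Jae → queue [Zoe, Ava, Omar, Gus, Mae, Nia, Xiu]
Visit Zoe → queue [Ava, Omar, Gus, Mae, Nia, Xiu]
Visit Ava → queue [Omar, Gus, Mae, Nia, Xiu]
Visit Omar → queue [Gus, Mae, Nia, Xiu]
Visit Gus → queue [Mae, Nia, Xiu]
Visit Mae → queue [Nia, Xiu]
Visit Nia → queue [Xiu]
Visit Xiu → queue []

Visit order: Fay, Hana, Ivy, Kai, Rex, Bo, Eli, Pia, Tao, Uma, Sam, Cal, Jae, Zoe, Ava, Omar, Gus, Mae, Nia, Xiu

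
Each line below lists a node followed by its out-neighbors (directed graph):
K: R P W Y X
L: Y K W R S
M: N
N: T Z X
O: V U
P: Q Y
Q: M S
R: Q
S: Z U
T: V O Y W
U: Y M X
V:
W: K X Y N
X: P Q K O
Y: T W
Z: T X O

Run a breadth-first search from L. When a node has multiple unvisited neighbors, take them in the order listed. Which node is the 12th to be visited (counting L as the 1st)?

Visit L; enqueue Y, K, W, R, S → queue [Y, K, W, R, S]
Visit Y; enqueue T → queue [K, W, R, S, T]
Visit K; enqueue P, X → queue [W, R, S, T, P, X]
Visit W; enqueue N → queue [R, S, T, P, X, N]
Visit R; enqueue Q → queue [S, T, P, X, N, Q]
Visit S; enqueue Z, U → queue [T, P, X, N, Q, Z, U]
Visit T; enqueue V, O → queue [P, X, N, Q, Z, U, V, O]
Visit P → queue [X, N, Q, Z, U, V, O]
Visit X → queue [N, Q, Z, U, V, O]
Visit N → queue [Q, Z, U, V, O]
Visit Q; enqueue M → queue [Z, U, V, O, M]
Visit Z → queue [U, V, O, M]
Visit U → queue [V, O, M]
Visit V → queue [O, M]
Visit O → queue [M]
Visit M → queue []

Visit order: L, Y, K, W, R, S, T, P, X, N, Q, Z, U, V, O, M

Z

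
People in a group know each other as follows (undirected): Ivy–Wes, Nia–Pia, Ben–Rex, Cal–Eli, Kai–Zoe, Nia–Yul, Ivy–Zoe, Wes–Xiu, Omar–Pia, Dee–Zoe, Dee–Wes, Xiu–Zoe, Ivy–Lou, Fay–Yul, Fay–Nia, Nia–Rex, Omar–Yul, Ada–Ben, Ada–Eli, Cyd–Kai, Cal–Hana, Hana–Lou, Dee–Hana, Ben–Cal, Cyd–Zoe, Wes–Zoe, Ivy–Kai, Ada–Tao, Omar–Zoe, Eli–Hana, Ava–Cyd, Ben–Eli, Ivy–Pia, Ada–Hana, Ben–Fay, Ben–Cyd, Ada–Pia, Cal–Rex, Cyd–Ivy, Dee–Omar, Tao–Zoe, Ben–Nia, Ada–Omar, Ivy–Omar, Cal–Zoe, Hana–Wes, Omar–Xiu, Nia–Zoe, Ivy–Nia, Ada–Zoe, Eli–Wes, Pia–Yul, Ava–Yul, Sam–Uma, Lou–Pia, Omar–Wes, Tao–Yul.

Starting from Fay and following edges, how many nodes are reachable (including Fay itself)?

BFS from Fay visits: Fay, Yul, Nia, Ben, Tao, Pia, Omar, Ava, Zoe, Rex, Ivy, Eli, Cyd, Cal, Ada, Lou, Xiu, Wes, Dee, Kai, Hana
Reachable nodes: 21 of 23 total.

21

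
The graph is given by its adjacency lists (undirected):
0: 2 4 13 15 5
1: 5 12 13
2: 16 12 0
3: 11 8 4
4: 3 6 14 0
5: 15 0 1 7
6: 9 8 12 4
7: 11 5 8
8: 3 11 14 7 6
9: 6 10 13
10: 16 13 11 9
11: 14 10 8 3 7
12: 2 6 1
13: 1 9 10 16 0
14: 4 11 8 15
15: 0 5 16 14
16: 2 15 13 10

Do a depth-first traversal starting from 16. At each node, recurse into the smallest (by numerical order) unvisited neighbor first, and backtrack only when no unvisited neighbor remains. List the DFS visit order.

16, 2, 0, 4, 3, 8, 6, 9, 10, 11, 7, 5, 1, 12, 13, 15, 14

Visit 16
16 → 2
2 → 0
0 → 4
4 → 3
3 → 8
8 → 6
6 → 9
9 → 10
10 → 11
11 → 7
7 → 5
5 → 1
1 → 12
1 → 13
5 → 15
15 → 14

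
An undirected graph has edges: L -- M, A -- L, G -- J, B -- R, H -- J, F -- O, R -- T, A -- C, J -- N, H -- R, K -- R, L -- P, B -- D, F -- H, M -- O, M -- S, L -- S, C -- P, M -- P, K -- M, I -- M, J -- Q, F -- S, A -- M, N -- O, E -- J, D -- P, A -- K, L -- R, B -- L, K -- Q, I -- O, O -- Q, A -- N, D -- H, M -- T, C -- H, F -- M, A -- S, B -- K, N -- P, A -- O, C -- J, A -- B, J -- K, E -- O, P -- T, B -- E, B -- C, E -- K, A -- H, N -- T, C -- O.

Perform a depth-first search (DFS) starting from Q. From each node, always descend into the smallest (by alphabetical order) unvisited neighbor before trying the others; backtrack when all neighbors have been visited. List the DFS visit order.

Q, J, C, A, B, D, H, F, M, I, O, E, K, R, L, P, N, T, S, G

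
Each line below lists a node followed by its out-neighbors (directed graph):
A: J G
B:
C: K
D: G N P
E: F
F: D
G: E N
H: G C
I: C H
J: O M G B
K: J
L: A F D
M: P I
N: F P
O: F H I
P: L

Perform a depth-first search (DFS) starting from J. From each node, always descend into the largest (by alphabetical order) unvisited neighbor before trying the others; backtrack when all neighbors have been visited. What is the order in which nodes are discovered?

Visit J
J → O
O → I
I → H
H → G
G → N
N → P
P → L
L → F
F → D
L → A
G → E
H → C
C → K
J → M
J → B

J, O, I, H, G, N, P, L, F, D, A, E, C, K, M, B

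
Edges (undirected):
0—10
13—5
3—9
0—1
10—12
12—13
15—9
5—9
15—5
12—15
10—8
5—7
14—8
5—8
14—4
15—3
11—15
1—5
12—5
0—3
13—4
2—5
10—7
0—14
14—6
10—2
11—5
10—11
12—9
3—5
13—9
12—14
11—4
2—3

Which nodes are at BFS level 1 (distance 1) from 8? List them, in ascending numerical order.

Level 0: 8
Level 1: 5, 10, 14
Level 2: 0, 1, 2, 3, 4, 6, 7, 9, 11, 12, 13, 15

5, 10, 14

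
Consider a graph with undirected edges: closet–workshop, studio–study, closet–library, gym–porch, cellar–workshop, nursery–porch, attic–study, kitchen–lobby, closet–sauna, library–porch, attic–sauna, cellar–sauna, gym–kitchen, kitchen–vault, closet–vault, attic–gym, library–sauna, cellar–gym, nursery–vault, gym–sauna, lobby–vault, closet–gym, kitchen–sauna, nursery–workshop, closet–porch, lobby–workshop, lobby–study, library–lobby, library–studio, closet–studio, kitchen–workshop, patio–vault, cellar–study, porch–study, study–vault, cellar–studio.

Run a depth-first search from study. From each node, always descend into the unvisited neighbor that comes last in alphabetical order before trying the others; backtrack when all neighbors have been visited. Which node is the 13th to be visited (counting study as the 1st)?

Visit study
study → vault
vault → patio
vault → nursery
nursery → workshop
workshop → lobby
lobby → library
library → studio
studio → closet
closet → sauna
sauna → kitchen
kitchen → gym
gym → porch
gym → cellar
gym → attic

Visit order: study, vault, patio, nursery, workshop, lobby, library, studio, closet, sauna, kitchen, gym, porch, cellar, attic

porch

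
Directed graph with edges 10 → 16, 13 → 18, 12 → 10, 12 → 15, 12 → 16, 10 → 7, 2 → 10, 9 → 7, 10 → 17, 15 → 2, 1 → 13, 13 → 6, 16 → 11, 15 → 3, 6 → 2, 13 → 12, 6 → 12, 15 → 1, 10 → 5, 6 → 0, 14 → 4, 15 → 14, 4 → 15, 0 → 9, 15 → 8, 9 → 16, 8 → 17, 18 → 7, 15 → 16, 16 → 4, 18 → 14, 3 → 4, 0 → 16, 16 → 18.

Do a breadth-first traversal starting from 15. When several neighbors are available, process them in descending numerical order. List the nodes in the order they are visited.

15, 16, 14, 8, 3, 2, 1, 18, 11, 4, 17, 10, 13, 7, 5, 12, 6, 0, 9

Visit 15; enqueue 16, 14, 8, 3, 2, 1 → queue [16, 14, 8, 3, 2, 1]
Visit 16; enqueue 18, 11, 4 → queue [14, 8, 3, 2, 1, 18, 11, 4]
Visit 14 → queue [8, 3, 2, 1, 18, 11, 4]
Visit 8; enqueue 17 → queue [3, 2, 1, 18, 11, 4, 17]
Visit 3 → queue [2, 1, 18, 11, 4, 17]
Visit 2; enqueue 10 → queue [1, 18, 11, 4, 17, 10]
Visit 1; enqueue 13 → queue [18, 11, 4, 17, 10, 13]
Visit 18; enqueue 7 → queue [11, 4, 17, 10, 13, 7]
Visit 11 → queue [4, 17, 10, 13, 7]
Visit 4 → queue [17, 10, 13, 7]
Visit 17 → queue [10, 13, 7]
Visit 10; enqueue 5 → queue [13, 7, 5]
Visit 13; enqueue 12, 6 → queue [7, 5, 12, 6]
Visit 7 → queue [5, 12, 6]
Visit 5 → queue [12, 6]
Visit 12 → queue [6]
Visit 6; enqueue 0 → queue [0]
Visit 0; enqueue 9 → queue [9]
Visit 9 → queue []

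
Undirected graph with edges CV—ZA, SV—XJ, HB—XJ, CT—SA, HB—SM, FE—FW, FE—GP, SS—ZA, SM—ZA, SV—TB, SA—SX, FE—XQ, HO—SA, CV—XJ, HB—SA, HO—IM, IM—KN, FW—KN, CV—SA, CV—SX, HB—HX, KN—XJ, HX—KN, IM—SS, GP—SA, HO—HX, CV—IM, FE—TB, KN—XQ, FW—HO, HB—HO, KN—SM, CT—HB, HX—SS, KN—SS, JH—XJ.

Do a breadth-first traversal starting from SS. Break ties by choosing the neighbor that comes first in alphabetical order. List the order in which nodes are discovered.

Visit SS; enqueue HX, IM, KN, ZA → queue [HX, IM, KN, ZA]
Visit HX; enqueue HB, HO → queue [IM, KN, ZA, HB, HO]
Visit IM; enqueue CV → queue [KN, ZA, HB, HO, CV]
Visit KN; enqueue FW, SM, XJ, XQ → queue [ZA, HB, HO, CV, FW, SM, XJ, XQ]
Visit ZA → queue [HB, HO, CV, FW, SM, XJ, XQ]
Visit HB; enqueue CT, SA → queue [HO, CV, FW, SM, XJ, XQ, CT, SA]
Visit HO → queue [CV, FW, SM, XJ, XQ, CT, SA]
Visit CV; enqueue SX → queue [FW, SM, XJ, XQ, CT, SA, SX]
Visit FW; enqueue FE → queue [SM, XJ, XQ, CT, SA, SX, FE]
Visit SM → queue [XJ, XQ, CT, SA, SX, FE]
Visit XJ; enqueue JH, SV → queue [XQ, CT, SA, SX, FE, JH, SV]
Visit XQ → queue [CT, SA, SX, FE, JH, SV]
Visit CT → queue [SA, SX, FE, JH, SV]
Visit SA; enqueue GP → queue [SX, FE, JH, SV, GP]
Visit SX → queue [FE, JH, SV, GP]
Visit FE; enqueue TB → queue [JH, SV, GP, TB]
Visit JH → queue [SV, GP, TB]
Visit SV → queue [GP, TB]
Visit GP → queue [TB]
Visit TB → queue []

SS HX IM KN ZA HB HO CV FW SM XJ XQ CT SA SX FE JH SV GP TB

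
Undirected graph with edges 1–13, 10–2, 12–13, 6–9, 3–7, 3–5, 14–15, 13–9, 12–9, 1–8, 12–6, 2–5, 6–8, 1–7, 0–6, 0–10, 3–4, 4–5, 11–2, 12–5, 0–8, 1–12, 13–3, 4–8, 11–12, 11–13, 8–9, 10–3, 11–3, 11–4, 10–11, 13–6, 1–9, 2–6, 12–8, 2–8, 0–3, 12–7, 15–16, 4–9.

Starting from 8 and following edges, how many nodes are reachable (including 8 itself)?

14

BFS from 8 visits: 8, 0, 1, 2, 4, 6, 9, 12, 3, 10, 7, 13, 5, 11
Reachable nodes: 14 of 17 total.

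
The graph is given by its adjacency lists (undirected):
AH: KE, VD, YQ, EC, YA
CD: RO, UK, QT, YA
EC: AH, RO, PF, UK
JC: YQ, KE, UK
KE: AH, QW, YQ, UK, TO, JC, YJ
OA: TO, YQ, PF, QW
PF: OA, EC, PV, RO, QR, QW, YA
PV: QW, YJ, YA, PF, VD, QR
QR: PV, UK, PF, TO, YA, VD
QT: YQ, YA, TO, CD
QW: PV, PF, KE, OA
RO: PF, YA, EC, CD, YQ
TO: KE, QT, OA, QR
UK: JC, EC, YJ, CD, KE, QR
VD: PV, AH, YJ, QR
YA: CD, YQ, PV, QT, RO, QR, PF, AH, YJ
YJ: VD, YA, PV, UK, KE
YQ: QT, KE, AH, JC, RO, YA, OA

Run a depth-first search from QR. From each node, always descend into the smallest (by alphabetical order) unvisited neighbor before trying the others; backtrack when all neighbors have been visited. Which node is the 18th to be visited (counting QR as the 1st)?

YQ

Visit QR
QR → PF
PF → EC
EC → AH
AH → KE
KE → JC
JC → UK
UK → CD
CD → QT
QT → TO
TO → OA
OA → QW
QW → PV
PV → VD
VD → YJ
YJ → YA
YA → RO
RO → YQ

Visit order: QR, PF, EC, AH, KE, JC, UK, CD, QT, TO, OA, QW, PV, VD, YJ, YA, RO, YQ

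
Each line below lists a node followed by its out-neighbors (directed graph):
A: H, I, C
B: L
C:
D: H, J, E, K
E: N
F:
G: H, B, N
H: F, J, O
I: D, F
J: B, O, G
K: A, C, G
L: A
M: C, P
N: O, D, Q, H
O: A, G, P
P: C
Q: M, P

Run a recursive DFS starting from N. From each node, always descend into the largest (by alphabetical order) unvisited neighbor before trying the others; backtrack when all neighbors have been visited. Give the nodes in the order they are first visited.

N → Q → P → C → M → O → G → H → J → B → L → A → I → F → D → K → E

Visit N
N → Q
Q → P
P → C
Q → M
N → O
O → G
G → H
H → J
J → B
B → L
L → A
A → I
I → F
I → D
D → K
D → E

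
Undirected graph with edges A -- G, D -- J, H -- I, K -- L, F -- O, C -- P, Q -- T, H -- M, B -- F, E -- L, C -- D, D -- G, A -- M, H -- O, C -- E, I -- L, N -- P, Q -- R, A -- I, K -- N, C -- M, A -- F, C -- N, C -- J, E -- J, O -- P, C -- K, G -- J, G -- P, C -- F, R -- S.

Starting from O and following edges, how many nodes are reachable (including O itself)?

BFS from O visits: O, F, H, P, A, B, C, I, M, G, N, D, E, J, K, L
Reachable nodes: 16 of 20 total.

16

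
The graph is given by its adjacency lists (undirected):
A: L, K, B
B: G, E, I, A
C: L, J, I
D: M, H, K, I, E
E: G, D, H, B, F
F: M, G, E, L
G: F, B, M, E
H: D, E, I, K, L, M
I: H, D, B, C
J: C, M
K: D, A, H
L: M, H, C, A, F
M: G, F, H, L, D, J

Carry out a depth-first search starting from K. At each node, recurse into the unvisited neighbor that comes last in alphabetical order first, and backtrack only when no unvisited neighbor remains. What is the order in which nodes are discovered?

Visit K
K → H
H → M
M → L
L → F
F → G
G → E
E → D
D → I
I → C
C → J
I → B
B → A

K -> H -> M -> L -> F -> G -> E -> D -> I -> C -> J -> B -> A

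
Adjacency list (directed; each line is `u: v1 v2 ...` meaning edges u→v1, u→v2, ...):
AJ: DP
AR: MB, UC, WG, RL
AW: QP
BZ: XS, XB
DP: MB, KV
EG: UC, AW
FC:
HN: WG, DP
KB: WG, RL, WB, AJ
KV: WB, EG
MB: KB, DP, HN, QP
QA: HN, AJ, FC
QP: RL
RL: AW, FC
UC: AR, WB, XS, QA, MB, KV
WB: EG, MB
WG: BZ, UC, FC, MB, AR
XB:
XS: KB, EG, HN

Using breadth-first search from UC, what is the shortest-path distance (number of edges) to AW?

Level 0: UC
Level 1: AR, KV, MB, QA, WB, XS
Level 2: AJ, DP, EG, FC, HN, KB, QP, RL, WG
Level 3: AW, BZ
Level 4: XB
AW first appears at level 3.

3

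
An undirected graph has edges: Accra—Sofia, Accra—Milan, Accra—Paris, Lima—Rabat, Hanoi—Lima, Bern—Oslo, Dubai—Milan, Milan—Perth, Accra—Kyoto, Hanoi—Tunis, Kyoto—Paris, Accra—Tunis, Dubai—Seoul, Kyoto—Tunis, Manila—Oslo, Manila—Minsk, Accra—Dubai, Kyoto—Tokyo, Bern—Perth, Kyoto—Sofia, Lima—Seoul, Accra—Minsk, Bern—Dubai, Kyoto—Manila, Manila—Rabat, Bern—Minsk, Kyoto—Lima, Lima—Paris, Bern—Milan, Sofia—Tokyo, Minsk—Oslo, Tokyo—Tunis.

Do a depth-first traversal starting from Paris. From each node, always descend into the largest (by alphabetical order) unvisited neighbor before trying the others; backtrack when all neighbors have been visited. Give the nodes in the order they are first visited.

Paris -> Lima -> Seoul -> Dubai -> Milan -> Perth -> Bern -> Oslo -> Minsk -> Manila -> Rabat -> Kyoto -> Tunis -> Tokyo -> Sofia -> Accra -> Hanoi

Visit Paris
Paris → Lima
Lima → Seoul
Seoul → Dubai
Dubai → Milan
Milan → Perth
Perth → Bern
Bern → Oslo
Oslo → Minsk
Minsk → Manila
Manila → Rabat
Manila → Kyoto
Kyoto → Tunis
Tunis → Tokyo
Tokyo → Sofia
Sofia → Accra
Tunis → Hanoi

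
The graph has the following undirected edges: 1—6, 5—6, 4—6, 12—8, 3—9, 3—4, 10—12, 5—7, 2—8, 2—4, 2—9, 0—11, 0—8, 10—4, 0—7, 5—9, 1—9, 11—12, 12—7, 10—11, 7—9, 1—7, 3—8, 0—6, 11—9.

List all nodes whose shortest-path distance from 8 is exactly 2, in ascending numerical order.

Level 0: 8
Level 1: 0, 2, 3, 12
Level 2: 4, 6, 7, 9, 10, 11
Level 3: 1, 5

4, 6, 7, 9, 10, 11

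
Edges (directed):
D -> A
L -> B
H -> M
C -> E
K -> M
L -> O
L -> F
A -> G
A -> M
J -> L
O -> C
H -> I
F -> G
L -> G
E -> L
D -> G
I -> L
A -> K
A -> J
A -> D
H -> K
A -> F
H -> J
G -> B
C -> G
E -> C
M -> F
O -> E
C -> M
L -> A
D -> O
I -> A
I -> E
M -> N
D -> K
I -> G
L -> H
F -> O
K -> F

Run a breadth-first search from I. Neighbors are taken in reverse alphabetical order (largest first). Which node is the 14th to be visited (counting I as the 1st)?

D

Visit I; enqueue L, G, E, A → queue [L, G, E, A]
Visit L; enqueue O, H, F, B → queue [G, E, A, O, H, F, B]
Visit G → queue [E, A, O, H, F, B]
Visit E; enqueue C → queue [A, O, H, F, B, C]
Visit A; enqueue M, K, J, D → queue [O, H, F, B, C, M, K, J, D]
Visit O → queue [H, F, B, C, M, K, J, D]
Visit H → queue [F, B, C, M, K, J, D]
Visit F → queue [B, C, M, K, J, D]
Visit B → queue [C, M, K, J, D]
Visit C → queue [M, K, J, D]
Visit M; enqueue N → queue [K, J, D, N]
Visit K → queue [J, D, N]
Visit J → queue [D, N]
Visit D → queue [N]
Visit N → queue []

Visit order: I, L, G, E, A, O, H, F, B, C, M, K, J, D, N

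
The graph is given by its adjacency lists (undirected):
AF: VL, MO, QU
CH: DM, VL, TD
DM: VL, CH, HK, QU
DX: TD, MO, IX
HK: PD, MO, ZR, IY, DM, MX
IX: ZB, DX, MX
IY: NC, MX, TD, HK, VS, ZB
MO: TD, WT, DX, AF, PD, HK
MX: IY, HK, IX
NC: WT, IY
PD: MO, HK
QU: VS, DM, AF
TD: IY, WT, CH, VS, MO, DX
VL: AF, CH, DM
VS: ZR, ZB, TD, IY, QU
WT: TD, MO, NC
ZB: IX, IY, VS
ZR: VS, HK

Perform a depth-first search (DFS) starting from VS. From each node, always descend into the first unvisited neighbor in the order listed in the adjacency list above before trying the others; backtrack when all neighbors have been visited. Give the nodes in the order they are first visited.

Visit VS
VS → ZR
ZR → HK
HK → PD
PD → MO
MO → TD
TD → IY
IY → NC
NC → WT
IY → MX
MX → IX
IX → ZB
IX → DX
TD → CH
CH → DM
DM → VL
VL → AF
AF → QU

VS, ZR, HK, PD, MO, TD, IY, NC, WT, MX, IX, ZB, DX, CH, DM, VL, AF, QU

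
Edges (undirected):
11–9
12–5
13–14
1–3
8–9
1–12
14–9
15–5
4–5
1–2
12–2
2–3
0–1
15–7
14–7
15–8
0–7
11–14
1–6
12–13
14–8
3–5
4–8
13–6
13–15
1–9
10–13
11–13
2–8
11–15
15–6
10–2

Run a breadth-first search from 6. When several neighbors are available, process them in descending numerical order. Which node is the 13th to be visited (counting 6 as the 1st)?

Visit 6; enqueue 15, 13, 1 → queue [15, 13, 1]
Visit 15; enqueue 11, 8, 7, 5 → queue [13, 1, 11, 8, 7, 5]
Visit 13; enqueue 14, 12, 10 → queue [1, 11, 8, 7, 5, 14, 12, 10]
Visit 1; enqueue 9, 3, 2, 0 → queue [11, 8, 7, 5, 14, 12, 10, 9, 3, 2, 0]
Visit 11 → queue [8, 7, 5, 14, 12, 10, 9, 3, 2, 0]
Visit 8; enqueue 4 → queue [7, 5, 14, 12, 10, 9, 3, 2, 0, 4]
Visit 7 → queue [5, 14, 12, 10, 9, 3, 2, 0, 4]
Visit 5 → queue [14, 12, 10, 9, 3, 2, 0, 4]
Visit 14 → queue [12, 10, 9, 3, 2, 0, 4]
Visit 12 → queue [10, 9, 3, 2, 0, 4]
Visit 10 → queue [9, 3, 2, 0, 4]
Visit 9 → queue [3, 2, 0, 4]
Visit 3 → queue [2, 0, 4]
Visit 2 → queue [0, 4]
Visit 0 → queue [4]
Visit 4 → queue []

Visit order: 6, 15, 13, 1, 11, 8, 7, 5, 14, 12, 10, 9, 3, 2, 0, 4

3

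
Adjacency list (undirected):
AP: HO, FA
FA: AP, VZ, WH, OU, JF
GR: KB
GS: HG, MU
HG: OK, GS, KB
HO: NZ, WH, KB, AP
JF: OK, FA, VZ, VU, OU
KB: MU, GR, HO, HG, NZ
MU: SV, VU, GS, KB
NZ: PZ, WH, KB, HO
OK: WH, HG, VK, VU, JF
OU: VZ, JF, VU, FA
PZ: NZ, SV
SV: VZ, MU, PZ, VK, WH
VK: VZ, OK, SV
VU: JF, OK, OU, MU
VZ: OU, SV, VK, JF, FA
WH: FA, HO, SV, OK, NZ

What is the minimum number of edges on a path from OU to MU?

2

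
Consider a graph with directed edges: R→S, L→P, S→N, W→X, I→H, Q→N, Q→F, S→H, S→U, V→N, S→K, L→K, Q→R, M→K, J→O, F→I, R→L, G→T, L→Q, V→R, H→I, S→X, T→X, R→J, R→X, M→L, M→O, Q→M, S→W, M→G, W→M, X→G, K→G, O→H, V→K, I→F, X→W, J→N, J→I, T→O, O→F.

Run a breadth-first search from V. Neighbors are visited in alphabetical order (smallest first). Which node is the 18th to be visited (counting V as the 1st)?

F

Visit V; enqueue K, N, R → queue [K, N, R]
Visit K; enqueue G → queue [N, R, G]
Visit N → queue [R, G]
Visit R; enqueue J, L, S, X → queue [G, J, L, S, X]
Visit G; enqueue T → queue [J, L, S, X, T]
Visit J; enqueue I, O → queue [L, S, X, T, I, O]
Visit L; enqueue P, Q → queue [S, X, T, I, O, P, Q]
Visit S; enqueue H, U, W → queue [X, T, I, O, P, Q, H, U, W]
Visit X → queue [T, I, O, P, Q, H, U, W]
Visit T → queue [I, O, P, Q, H, U, W]
Visit I; enqueue F → queue [O, P, Q, H, U, W, F]
Visit O → queue [P, Q, H, U, W, F]
Visit P → queue [Q, H, U, W, F]
Visit Q; enqueue M → queue [H, U, W, F, M]
Visit H → queue [U, W, F, M]
Visit U → queue [W, F, M]
Visit W → queue [F, M]
Visit F → queue [M]
Visit M → queue []

Visit order: V, K, N, R, G, J, L, S, X, T, I, O, P, Q, H, U, W, F, M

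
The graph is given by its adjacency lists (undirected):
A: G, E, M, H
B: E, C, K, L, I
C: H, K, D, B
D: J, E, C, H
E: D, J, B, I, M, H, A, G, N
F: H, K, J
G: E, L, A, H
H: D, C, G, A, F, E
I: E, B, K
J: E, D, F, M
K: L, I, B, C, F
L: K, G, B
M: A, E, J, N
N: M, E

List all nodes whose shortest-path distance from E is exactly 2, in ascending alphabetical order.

Level 0: E
Level 1: A, B, D, G, H, I, J, M, N
Level 2: C, F, K, L

C, F, K, L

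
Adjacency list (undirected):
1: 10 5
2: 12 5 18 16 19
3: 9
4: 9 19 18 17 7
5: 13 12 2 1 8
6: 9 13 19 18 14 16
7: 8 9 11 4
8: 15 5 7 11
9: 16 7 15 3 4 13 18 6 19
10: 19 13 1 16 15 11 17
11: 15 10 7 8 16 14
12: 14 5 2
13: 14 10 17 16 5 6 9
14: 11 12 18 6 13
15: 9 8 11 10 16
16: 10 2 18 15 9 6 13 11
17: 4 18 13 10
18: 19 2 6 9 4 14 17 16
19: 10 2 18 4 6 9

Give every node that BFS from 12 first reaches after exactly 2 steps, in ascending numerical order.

1, 6, 8, 11, 13, 16, 18, 19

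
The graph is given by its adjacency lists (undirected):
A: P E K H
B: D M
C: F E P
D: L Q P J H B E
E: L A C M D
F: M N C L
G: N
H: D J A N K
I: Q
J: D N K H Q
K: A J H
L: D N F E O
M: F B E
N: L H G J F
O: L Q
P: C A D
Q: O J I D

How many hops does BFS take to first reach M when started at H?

3

Level 0: H
Level 1: A, D, J, K, N
Level 2: B, E, F, G, L, P, Q
Level 3: C, I, M, O
M first appears at level 3.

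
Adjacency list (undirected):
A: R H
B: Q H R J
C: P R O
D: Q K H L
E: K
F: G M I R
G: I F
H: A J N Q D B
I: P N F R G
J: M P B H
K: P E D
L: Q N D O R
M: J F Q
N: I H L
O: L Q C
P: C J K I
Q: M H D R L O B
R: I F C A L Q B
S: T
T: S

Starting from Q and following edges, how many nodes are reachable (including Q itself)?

BFS from Q visits: Q, R, O, M, L, H, D, B, I, F, C, A, J, N, K, P, G, E
Reachable nodes: 18 of 20 total.

18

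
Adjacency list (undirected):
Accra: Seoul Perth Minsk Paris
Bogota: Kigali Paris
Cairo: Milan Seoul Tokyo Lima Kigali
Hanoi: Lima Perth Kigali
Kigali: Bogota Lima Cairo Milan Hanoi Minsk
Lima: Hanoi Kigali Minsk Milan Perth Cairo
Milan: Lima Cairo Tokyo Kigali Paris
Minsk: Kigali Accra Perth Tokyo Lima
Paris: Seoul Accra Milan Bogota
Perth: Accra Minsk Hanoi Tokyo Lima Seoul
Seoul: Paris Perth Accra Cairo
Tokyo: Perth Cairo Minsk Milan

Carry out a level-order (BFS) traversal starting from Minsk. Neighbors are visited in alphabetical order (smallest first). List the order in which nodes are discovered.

Minsk, Accra, Kigali, Lima, Perth, Tokyo, Paris, Seoul, Bogota, Cairo, Hanoi, Milan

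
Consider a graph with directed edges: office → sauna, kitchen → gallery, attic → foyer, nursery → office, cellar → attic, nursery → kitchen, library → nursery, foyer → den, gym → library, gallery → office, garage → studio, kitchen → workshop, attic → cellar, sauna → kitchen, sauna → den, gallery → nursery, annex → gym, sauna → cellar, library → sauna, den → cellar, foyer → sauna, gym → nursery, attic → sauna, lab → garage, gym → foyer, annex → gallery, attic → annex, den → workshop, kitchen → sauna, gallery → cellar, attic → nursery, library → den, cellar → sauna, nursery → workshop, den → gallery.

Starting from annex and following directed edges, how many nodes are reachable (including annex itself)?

13

BFS from annex visits: annex, gallery, gym, cellar, nursery, office, foyer, library, attic, sauna, kitchen, workshop, den
Reachable nodes: 13 of 16 total.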